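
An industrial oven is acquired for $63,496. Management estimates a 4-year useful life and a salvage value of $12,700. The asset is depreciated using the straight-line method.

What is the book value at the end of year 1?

Depreciable base = $63,496 − $12,700 = $50,796.
Annual expense = $50,796 / 4 = $12,699.
End of year 1: book value $50,797.

$50,797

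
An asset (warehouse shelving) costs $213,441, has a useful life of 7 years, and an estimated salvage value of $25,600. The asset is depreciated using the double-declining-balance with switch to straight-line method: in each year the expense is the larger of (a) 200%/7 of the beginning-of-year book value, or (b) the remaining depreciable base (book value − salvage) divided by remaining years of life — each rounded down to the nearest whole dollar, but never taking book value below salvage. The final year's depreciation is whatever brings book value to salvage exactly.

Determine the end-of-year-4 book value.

$55,561

Depreciable base = $213,441 − $25,600 = $187,841.
Year 1: DB = ⌊$213,441 × 200%/7⌋ = $60,983; SL = ⌊$187,841/7⌋ = $26,834 → take DB $60,983. Book value $152,458.
Year 2: DB = ⌊$152,458 × 200%/7⌋ = $43,559; SL = ⌊$126,858/6⌋ = $21,143 → take DB $43,559. Book value $108,899.
Year 3: DB = ⌊$108,899 × 200%/7⌋ = $31,114; SL = ⌊$83,299/5⌋ = $16,659 → take DB $31,114. Book value $77,785.
Year 4: DB = ⌊$77,785 × 200%/7⌋ = $22,224; SL = ⌊$52,185/4⌋ = $13,046 → take DB $22,224. Book value $55,561.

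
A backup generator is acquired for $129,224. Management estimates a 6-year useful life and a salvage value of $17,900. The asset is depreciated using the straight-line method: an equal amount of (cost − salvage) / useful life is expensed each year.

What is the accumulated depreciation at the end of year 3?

Depreciable base = $129,224 − $17,900 = $111,324.
Annual expense = $111,324 / 6 = $18,554.
End of year 1: book value $110,670.
End of year 2: book value $92,116.
End of year 3: book value $73,562.
Accumulated through year 3 = $129,224 − $73,562 = $55,662.

$55,662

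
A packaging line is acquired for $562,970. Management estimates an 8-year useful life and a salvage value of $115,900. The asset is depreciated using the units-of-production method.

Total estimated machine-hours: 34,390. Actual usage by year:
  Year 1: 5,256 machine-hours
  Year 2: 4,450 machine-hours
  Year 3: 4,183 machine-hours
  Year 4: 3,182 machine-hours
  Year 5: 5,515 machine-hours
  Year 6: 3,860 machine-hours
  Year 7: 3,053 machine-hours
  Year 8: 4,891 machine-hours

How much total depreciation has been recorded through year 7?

Depreciable base = $562,970 − $115,900 = $447,070.
Rate = $447,070 / 34,390 machine-hours = $13 per machine-hour.
Year 1: 5,256 × $13 = $68,328. Book value $494,642.
Year 2: 4,450 × $13 = $57,850. Book value $436,792.
Year 3: 4,183 × $13 = $54,379. Book value $382,413.
Year 4: 3,182 × $13 = $41,366. Book value $341,047.
Year 5: 5,515 × $13 = $71,695. Book value $269,352.
Year 6: 3,860 × $13 = $50,180. Book value $219,172.
Year 7: 3,053 × $13 = $39,689. Book value $179,483.
Accumulated through year 7 = $562,970 − $179,483 = $383,487.

$383,487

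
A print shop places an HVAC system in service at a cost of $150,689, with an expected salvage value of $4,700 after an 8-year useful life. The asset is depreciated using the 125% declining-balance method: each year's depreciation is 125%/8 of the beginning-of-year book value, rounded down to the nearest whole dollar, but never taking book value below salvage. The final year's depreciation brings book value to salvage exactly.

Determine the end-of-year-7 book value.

$45,877

Depreciable base = $150,689 − $4,700 = $145,989.
Year 1: ⌊$150,689 × 125%/8⌋ = $23,545. Book value $127,144.
Year 2: ⌊$127,144 × 125%/8⌋ = $19,866. Book value $107,278.
Year 3: ⌊$107,278 × 125%/8⌋ = $16,762. Book value $90,516.
Year 4: ⌊$90,516 × 125%/8⌋ = $14,143. Book value $76,373.
Year 5: ⌊$76,373 × 125%/8⌋ = $11,933. Book value $64,440.
Year 6: ⌊$64,440 × 125%/8⌋ = $10,068. Book value $54,372.
Year 7: ⌊$54,372 × 125%/8⌋ = $8,495. Book value $45,877.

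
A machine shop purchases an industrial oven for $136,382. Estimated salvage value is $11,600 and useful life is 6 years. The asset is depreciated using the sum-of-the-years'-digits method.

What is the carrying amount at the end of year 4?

$29,426

Depreciable base = $136,382 − $11,600 = $124,782.
Sum of the years' digits = 6+5+4+3+2+1 = 21.
Year 1: $124,782 × 6/21 = $35,652. Book value $100,730.
Year 2: $124,782 × 5/21 = $29,710. Book value $71,020.
Year 3: $124,782 × 4/21 = $23,768. Book value $47,252.
Year 4: $124,782 × 3/21 = $17,826. Book value $29,426.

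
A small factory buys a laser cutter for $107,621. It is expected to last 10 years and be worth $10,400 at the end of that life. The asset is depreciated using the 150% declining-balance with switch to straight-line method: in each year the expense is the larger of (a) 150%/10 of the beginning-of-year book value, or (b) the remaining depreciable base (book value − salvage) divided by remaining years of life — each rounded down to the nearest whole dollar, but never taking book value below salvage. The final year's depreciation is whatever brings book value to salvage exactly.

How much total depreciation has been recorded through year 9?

Depreciable base = $107,621 − $10,400 = $97,221.
Year 1: DB = ⌊$107,621 × 150%/10⌋ = $16,143; SL = ⌊$97,221/10⌋ = $9,722 → take DB $16,143. Book value $91,478.
Year 2: DB = ⌊$91,478 × 150%/10⌋ = $13,721; SL = ⌊$81,078/9⌋ = $9,008 → take DB $13,721. Book value $77,757.
Year 3: DB = ⌊$77,757 × 150%/10⌋ = $11,663; SL = ⌊$67,357/8⌋ = $8,419 → take DB $11,663. Book value $66,094.
Year 4: DB = ⌊$66,094 × 150%/10⌋ = $9,914; SL = ⌊$55,694/7⌋ = $7,956 → take DB $9,914. Book value $56,180.
Year 5: DB = ⌊$56,180 × 150%/10⌋ = $8,427; SL = ⌊$45,780/6⌋ = $7,630 → take DB $8,427. Book value $47,753.
Year 6: DB = ⌊$47,753 × 150%/10⌋ = $7,162; SL = ⌊$37,353/5⌋ = $7,470 → take SL $7,470. Book value $40,283.
Year 7: DB = ⌊$40,283 × 150%/10⌋ = $6,042; SL = ⌊$29,883/4⌋ = $7,470 → take SL $7,470. Book value $32,813.
Year 8: DB = ⌊$32,813 × 150%/10⌋ = $4,921; SL = ⌊$22,413/3⌋ = $7,471 → take SL $7,471. Book value $25,342.
Year 9: DB = ⌊$25,342 × 150%/10⌋ = $3,801; SL = ⌊$14,942/2⌋ = $7,471 → take SL $7,471. Book value $17,871.
Accumulated through year 9 = $107,621 − $17,871 = $89,750.

$89,750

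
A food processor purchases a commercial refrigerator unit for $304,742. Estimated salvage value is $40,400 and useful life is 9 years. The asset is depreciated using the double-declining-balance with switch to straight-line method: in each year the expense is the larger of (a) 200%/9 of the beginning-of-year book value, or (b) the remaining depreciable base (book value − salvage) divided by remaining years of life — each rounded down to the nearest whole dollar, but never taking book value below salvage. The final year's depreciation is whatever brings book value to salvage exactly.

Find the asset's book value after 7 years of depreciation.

Depreciable base = $304,742 − $40,400 = $264,342.
Year 1: DB = ⌊$304,742 × 200%/9⌋ = $67,720; SL = ⌊$264,342/9⌋ = $29,371 → take DB $67,720. Book value $237,022.
Year 2: DB = ⌊$237,022 × 200%/9⌋ = $52,671; SL = ⌊$196,622/8⌋ = $24,577 → take DB $52,671. Book value $184,351.
Year 3: DB = ⌊$184,351 × 200%/9⌋ = $40,966; SL = ⌊$143,951/7⌋ = $20,564 → take DB $40,966. Book value $143,385.
Year 4: DB = ⌊$143,385 × 200%/9⌋ = $31,863; SL = ⌊$102,985/6⌋ = $17,164 → take DB $31,863. Book value $111,522.
Year 5: DB = ⌊$111,522 × 200%/9⌋ = $24,782; SL = ⌊$71,122/5⌋ = $14,224 → take DB $24,782. Book value $86,740.
Year 6: DB = ⌊$86,740 × 200%/9⌋ = $19,275; SL = ⌊$46,340/4⌋ = $11,585 → take DB $19,275. Book value $67,465.
Year 7: DB = ⌊$67,465 × 200%/9⌋ = $14,992; SL = ⌊$27,065/3⌋ = $9,021 → take DB $14,992. Book value $52,473.

$52,473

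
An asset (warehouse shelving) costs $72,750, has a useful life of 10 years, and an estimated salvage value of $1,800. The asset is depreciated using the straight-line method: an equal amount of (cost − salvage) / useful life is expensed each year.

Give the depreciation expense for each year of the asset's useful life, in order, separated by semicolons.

Depreciable base = $72,750 − $1,800 = $70,950.
Annual expense = $70,950 / 10 = $7,095.
End of year 1: book value $65,655.
End of year 2: book value $58,560.
End of year 3: book value $51,465.
End of year 4: book value $44,370.
End of year 5: book value $37,275.
End of year 6: book value $30,180.
End of year 7: book value $23,085.
End of year 8: book value $15,990.
End of year 9: book value $8,895.
End of year 10: book value $1,800.

$7,095; $7,095; $7,095; $7,095; $7,095; $7,095; $7,095; $7,095; $7,095; $7,095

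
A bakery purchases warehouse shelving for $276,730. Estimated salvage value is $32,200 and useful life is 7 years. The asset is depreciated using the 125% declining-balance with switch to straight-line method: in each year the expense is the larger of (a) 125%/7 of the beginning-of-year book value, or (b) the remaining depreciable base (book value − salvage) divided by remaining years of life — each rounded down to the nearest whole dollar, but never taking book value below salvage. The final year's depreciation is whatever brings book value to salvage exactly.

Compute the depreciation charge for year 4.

Depreciable base = $276,730 − $32,200 = $244,530.
Year 1: DB = ⌊$276,730 × 125%/7⌋ = $49,416; SL = ⌊$244,530/7⌋ = $34,932 → take DB $49,416. Book value $227,314.
Year 2: DB = ⌊$227,314 × 125%/7⌋ = $40,591; SL = ⌊$195,114/6⌋ = $32,519 → take DB $40,591. Book value $186,723.
Year 3: DB = ⌊$186,723 × 125%/7⌋ = $33,343; SL = ⌊$154,523/5⌋ = $30,904 → take DB $33,343. Book value $153,380.
Year 4: DB = ⌊$153,380 × 125%/7⌋ = $27,389; SL = ⌊$121,180/4⌋ = $30,295 → take SL $30,295. Book value $123,085.

$30,295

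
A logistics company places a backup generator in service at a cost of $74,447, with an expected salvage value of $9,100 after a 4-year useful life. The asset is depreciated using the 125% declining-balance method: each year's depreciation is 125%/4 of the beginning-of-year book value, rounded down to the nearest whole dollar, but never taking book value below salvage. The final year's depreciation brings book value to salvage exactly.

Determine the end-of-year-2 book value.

$35,189

Depreciable base = $74,447 − $9,100 = $65,347.
Year 1: ⌊$74,447 × 125%/4⌋ = $23,264. Book value $51,183.
Year 2: ⌊$51,183 × 125%/4⌋ = $15,994. Book value $35,189.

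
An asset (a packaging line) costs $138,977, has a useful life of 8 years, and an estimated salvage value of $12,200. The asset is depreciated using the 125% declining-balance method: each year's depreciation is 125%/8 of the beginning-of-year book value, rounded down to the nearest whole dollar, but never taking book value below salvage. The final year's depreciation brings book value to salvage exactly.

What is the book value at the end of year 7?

Depreciable base = $138,977 − $12,200 = $126,777.
Year 1: ⌊$138,977 × 125%/8⌋ = $21,715. Book value $117,262.
Year 2: ⌊$117,262 × 125%/8⌋ = $18,322. Book value $98,940.
Year 3: ⌊$98,940 × 125%/8⌋ = $15,459. Book value $83,481.
Year 4: ⌊$83,481 × 125%/8⌋ = $13,043. Book value $70,438.
Year 5: ⌊$70,438 × 125%/8⌋ = $11,005. Book value $59,433.
Year 6: ⌊$59,433 × 125%/8⌋ = $9,286. Book value $50,147.
Year 7: ⌊$50,147 × 125%/8⌋ = $7,835. Book value $42,312.

$42,312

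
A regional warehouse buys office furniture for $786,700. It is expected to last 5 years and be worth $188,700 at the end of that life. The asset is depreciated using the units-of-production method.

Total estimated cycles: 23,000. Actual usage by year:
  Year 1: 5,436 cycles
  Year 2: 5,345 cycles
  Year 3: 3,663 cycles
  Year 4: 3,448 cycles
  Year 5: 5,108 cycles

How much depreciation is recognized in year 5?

Depreciable base = $786,700 − $188,700 = $598,000.
Rate = $598,000 / 23,000 cycles = $26 per cycle.
Year 1: 5,436 × $26 = $141,336. Book value $645,364.
Year 2: 5,345 × $26 = $138,970. Book value $506,394.
Year 3: 3,663 × $26 = $95,238. Book value $411,156.
Year 4: 3,448 × $26 = $89,648. Book value $321,508.
Year 5: 5,108 × $26 = $132,808. Book value $188,700.

$132,808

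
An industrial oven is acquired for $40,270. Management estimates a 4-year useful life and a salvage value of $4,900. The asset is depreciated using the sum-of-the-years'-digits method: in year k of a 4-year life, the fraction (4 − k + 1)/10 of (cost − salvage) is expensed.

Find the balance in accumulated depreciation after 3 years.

$31,833

Depreciable base = $40,270 − $4,900 = $35,370.
Sum of the years' digits = 4+3+2+1 = 10.
Year 1: $35,370 × 4/10 = $14,148. Book value $26,122.
Year 2: $35,370 × 3/10 = $10,611. Book value $15,511.
Year 3: $35,370 × 2/10 = $7,074. Book value $8,437.
Accumulated through year 3 = $40,270 − $8,437 = $31,833.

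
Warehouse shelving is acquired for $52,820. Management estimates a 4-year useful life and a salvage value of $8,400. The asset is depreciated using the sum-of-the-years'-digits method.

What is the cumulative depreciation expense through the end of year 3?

Depreciable base = $52,820 − $8,400 = $44,420.
Sum of the years' digits = 4+3+2+1 = 10.
Year 1: $44,420 × 4/10 = $17,768. Book value $35,052.
Year 2: $44,420 × 3/10 = $13,326. Book value $21,726.
Year 3: $44,420 × 2/10 = $8,884. Book value $12,842.
Accumulated through year 3 = $52,820 − $12,842 = $39,978.

$39,978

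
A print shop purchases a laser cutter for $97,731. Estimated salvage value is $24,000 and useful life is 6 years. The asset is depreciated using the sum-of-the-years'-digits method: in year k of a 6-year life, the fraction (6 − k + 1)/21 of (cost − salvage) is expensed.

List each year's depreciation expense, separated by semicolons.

$21,066; $17,555; $14,044; $10,533; $7,022; $3,511

Depreciable base = $97,731 − $24,000 = $73,731.
Sum of the years' digits = 6+5+4+3+2+1 = 21.
Year 1: $73,731 × 6/21 = $21,066. Book value $76,665.
Year 2: $73,731 × 5/21 = $17,555. Book value $59,110.
Year 3: $73,731 × 4/21 = $14,044. Book value $45,066.
Year 4: $73,731 × 3/21 = $10,533. Book value $34,533.
Year 5: $73,731 × 2/21 = $7,022. Book value $27,511.
Year 6: $73,731 × 1/21 = $3,511. Book value $24,000.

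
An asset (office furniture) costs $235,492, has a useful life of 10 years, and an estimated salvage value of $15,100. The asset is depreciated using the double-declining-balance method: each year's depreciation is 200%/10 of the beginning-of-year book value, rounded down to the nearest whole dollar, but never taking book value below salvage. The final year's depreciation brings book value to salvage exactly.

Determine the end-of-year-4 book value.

$96,459

Depreciable base = $235,492 − $15,100 = $220,392.
Year 1: ⌊$235,492 × 200%/10⌋ = $47,098. Book value $188,394.
Year 2: ⌊$188,394 × 200%/10⌋ = $37,678. Book value $150,716.
Year 3: ⌊$150,716 × 200%/10⌋ = $30,143. Book value $120,573.
Year 4: ⌊$120,573 × 200%/10⌋ = $24,114. Book value $96,459.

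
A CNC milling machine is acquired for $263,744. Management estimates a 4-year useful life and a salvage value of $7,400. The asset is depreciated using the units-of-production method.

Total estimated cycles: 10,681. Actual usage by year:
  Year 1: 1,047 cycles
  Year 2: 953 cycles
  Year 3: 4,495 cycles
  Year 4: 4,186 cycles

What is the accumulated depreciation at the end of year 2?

$48,000

Depreciable base = $263,744 − $7,400 = $256,344.
Rate = $256,344 / 10,681 cycles = $24 per cycle.
Year 1: 1,047 × $24 = $25,128. Book value $238,616.
Year 2: 953 × $24 = $22,872. Book value $215,744.
Accumulated through year 2 = $263,744 − $215,744 = $48,000.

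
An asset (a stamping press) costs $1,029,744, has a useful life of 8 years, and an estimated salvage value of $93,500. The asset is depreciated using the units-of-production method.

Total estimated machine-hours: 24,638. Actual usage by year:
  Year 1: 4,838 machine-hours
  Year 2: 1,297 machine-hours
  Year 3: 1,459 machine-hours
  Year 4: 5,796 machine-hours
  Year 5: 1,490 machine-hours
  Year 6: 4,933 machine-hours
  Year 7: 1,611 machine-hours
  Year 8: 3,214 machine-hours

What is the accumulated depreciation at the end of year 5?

$565,440

Depreciable base = $1,029,744 − $93,500 = $936,244.
Rate = $936,244 / 24,638 machine-hours = $38 per machine-hour.
Year 1: 4,838 × $38 = $183,844. Book value $845,900.
Year 2: 1,297 × $38 = $49,286. Book value $796,614.
Year 3: 1,459 × $38 = $55,442. Book value $741,172.
Year 4: 5,796 × $38 = $220,248. Book value $520,924.
Year 5: 1,490 × $38 = $56,620. Book value $464,304.
Accumulated through year 5 = $1,029,744 − $464,304 = $565,440.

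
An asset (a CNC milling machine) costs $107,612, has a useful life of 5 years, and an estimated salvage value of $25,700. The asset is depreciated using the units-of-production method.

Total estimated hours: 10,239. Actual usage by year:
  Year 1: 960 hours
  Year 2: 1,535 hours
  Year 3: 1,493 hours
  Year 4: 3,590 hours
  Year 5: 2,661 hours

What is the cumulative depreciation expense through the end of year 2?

Depreciable base = $107,612 − $25,700 = $81,912.
Rate = $81,912 / 10,239 hours = $8 per hour.
Year 1: 960 × $8 = $7,680. Book value $99,932.
Year 2: 1,535 × $8 = $12,280. Book value $87,652.
Accumulated through year 2 = $107,612 − $87,652 = $19,960.

$19,960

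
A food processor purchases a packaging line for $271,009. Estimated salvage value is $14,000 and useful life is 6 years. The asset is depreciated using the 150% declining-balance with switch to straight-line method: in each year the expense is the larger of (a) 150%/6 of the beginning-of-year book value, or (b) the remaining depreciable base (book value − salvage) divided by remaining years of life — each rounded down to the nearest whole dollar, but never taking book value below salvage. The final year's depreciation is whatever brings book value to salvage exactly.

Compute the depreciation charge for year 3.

$38,110

Depreciable base = $271,009 − $14,000 = $257,009.
Year 1: DB = ⌊$271,009 × 150%/6⌋ = $67,752; SL = ⌊$257,009/6⌋ = $42,834 → take DB $67,752. Book value $203,257.
Year 2: DB = ⌊$203,257 × 150%/6⌋ = $50,814; SL = ⌊$189,257/5⌋ = $37,851 → take DB $50,814. Book value $152,443.
Year 3: DB = ⌊$152,443 × 150%/6⌋ = $38,110; SL = ⌊$138,443/4⌋ = $34,610 → take DB $38,110. Book value $114,333.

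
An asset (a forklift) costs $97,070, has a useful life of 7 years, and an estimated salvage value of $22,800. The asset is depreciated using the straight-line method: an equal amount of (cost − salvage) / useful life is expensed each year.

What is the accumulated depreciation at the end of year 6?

Depreciable base = $97,070 − $22,800 = $74,270.
Annual expense = $74,270 / 7 = $10,610.
End of year 1: book value $86,460.
End of year 2: book value $75,850.
End of year 3: book value $65,240.
End of year 4: book value $54,630.
End of year 5: book value $44,020.
End of year 6: book value $33,410.
Accumulated through year 6 = $97,070 − $33,410 = $63,660.

$63,660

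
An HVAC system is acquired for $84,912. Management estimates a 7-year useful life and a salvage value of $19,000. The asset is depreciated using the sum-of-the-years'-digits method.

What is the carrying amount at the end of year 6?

$21,354

Depreciable base = $84,912 − $19,000 = $65,912.
Sum of the years' digits = 7+6+5+4+3+2+1 = 28.
Year 1: $65,912 × 7/28 = $16,478. Book value $68,434.
Year 2: $65,912 × 6/28 = $14,124. Book value $54,310.
Year 3: $65,912 × 5/28 = $11,770. Book value $42,540.
Year 4: $65,912 × 4/28 = $9,416. Book value $33,124.
Year 5: $65,912 × 3/28 = $7,062. Book value $26,062.
Year 6: $65,912 × 2/28 = $4,708. Book value $21,354.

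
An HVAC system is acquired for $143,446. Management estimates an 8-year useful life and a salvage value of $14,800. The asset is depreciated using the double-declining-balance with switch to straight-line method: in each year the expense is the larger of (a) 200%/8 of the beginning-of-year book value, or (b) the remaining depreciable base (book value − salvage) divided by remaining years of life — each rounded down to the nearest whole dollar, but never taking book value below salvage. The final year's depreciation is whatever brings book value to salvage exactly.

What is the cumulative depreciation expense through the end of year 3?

Depreciable base = $143,446 − $14,800 = $128,646.
Year 1: DB = ⌊$143,446 × 200%/8⌋ = $35,861; SL = ⌊$128,646/8⌋ = $16,080 → take DB $35,861. Book value $107,585.
Year 2: DB = ⌊$107,585 × 200%/8⌋ = $26,896; SL = ⌊$92,785/7⌋ = $13,255 → take DB $26,896. Book value $80,689.
Year 3: DB = ⌊$80,689 × 200%/8⌋ = $20,172; SL = ⌊$65,889/6⌋ = $10,981 → take DB $20,172. Book value $60,517.
Accumulated through year 3 = $143,446 − $60,517 = $82,929.

$82,929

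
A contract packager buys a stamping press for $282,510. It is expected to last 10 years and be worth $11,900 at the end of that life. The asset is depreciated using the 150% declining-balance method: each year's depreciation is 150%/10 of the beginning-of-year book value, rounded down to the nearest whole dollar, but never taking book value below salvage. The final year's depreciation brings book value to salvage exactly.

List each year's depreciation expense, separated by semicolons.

Depreciable base = $282,510 − $11,900 = $270,610.
Year 1: ⌊$282,510 × 150%/10⌋ = $42,376. Book value $240,134.
Year 2: ⌊$240,134 × 150%/10⌋ = $36,020. Book value $204,114.
Year 3: ⌊$204,114 × 150%/10⌋ = $30,617. Book value $173,497.
Year 4: ⌊$173,497 × 150%/10⌋ = $26,024. Book value $147,473.
Year 5: ⌊$147,473 × 150%/10⌋ = $22,120. Book value $125,353.
Year 6: ⌊$125,353 × 150%/10⌋ = $18,802. Book value $106,551.
Year 7: ⌊$106,551 × 150%/10⌋ = $15,982. Book value $90,569.
Year 8: ⌊$90,569 × 150%/10⌋ = $13,585. Book value $76,984.
Year 9: ⌊$76,984 × 150%/10⌋ = $11,547. Book value $65,437.
Year 10 (final): $65,437 − $11,900 = $53,537. Book value $11,900.

$42,376; $36,020; $30,617; $26,024; $22,120; $18,802; $15,982; $13,585; $11,547; $53,537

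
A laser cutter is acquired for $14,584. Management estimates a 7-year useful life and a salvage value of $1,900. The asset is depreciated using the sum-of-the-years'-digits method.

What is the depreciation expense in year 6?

Depreciable base = $14,584 − $1,900 = $12,684.
Sum of the years' digits = 7+6+5+4+3+2+1 = 28.
Year 1: $12,684 × 7/28 = $3,171. Book value $11,413.
Year 2: $12,684 × 6/28 = $2,718. Book value $8,695.
Year 3: $12,684 × 5/28 = $2,265. Book value $6,430.
Year 4: $12,684 × 4/28 = $1,812. Book value $4,618.
Year 5: $12,684 × 3/28 = $1,359. Book value $3,259.
Year 6: $12,684 × 2/28 = $906. Book value $2,353.

$906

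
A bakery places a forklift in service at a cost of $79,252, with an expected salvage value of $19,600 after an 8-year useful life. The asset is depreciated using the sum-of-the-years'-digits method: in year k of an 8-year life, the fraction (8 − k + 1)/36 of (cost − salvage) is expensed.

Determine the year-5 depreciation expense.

Depreciable base = $79,252 − $19,600 = $59,652.
Sum of the years' digits = 8+7+6+5+4+3+2+1 = 36.
Year 1: $59,652 × 8/36 = $13,256. Book value $65,996.
Year 2: $59,652 × 7/36 = $11,599. Book value $54,397.
Year 3: $59,652 × 6/36 = $9,942. Book value $44,455.
Year 4: $59,652 × 5/36 = $8,285. Book value $36,170.
Year 5: $59,652 × 4/36 = $6,628. Book value $29,542.

$6,628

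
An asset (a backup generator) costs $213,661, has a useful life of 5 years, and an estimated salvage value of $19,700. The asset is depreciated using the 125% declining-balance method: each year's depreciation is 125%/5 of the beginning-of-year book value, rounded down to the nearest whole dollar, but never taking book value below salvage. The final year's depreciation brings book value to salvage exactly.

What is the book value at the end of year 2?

$120,185

Depreciable base = $213,661 − $19,700 = $193,961.
Year 1: ⌊$213,661 × 125%/5⌋ = $53,415. Book value $160,246.
Year 2: ⌊$160,246 × 125%/5⌋ = $40,061. Book value $120,185.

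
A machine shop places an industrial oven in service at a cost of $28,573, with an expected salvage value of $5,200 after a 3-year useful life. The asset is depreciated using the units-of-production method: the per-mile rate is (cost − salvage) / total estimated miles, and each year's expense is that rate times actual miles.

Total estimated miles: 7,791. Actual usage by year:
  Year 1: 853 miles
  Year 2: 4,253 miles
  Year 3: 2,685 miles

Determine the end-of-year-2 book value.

$13,255

Depreciable base = $28,573 − $5,200 = $23,373.
Rate = $23,373 / 7,791 miles = $3 per mile.
Year 1: 853 × $3 = $2,559. Book value $26,014.
Year 2: 4,253 × $3 = $12,759. Book value $13,255.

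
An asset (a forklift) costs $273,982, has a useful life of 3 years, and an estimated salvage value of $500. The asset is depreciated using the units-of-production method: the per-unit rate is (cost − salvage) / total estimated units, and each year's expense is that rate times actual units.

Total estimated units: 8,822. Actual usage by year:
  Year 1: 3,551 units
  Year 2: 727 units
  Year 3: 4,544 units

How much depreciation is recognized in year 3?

$140,864

Depreciable base = $273,982 − $500 = $273,482.
Rate = $273,482 / 8,822 units = $31 per unit.
Year 1: 3,551 × $31 = $110,081. Book value $163,901.
Year 2: 727 × $31 = $22,537. Book value $141,364.
Year 3: 4,544 × $31 = $140,864. Book value $500.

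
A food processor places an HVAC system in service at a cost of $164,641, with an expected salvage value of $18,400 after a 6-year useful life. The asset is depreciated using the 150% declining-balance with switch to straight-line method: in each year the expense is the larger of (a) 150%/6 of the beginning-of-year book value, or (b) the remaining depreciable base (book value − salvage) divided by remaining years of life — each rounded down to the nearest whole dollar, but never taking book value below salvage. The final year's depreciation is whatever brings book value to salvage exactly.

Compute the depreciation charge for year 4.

$17,364

Depreciable base = $164,641 − $18,400 = $146,241.
Year 1: DB = ⌊$164,641 × 150%/6⌋ = $41,160; SL = ⌊$146,241/6⌋ = $24,373 → take DB $41,160. Book value $123,481.
Year 2: DB = ⌊$123,481 × 150%/6⌋ = $30,870; SL = ⌊$105,081/5⌋ = $21,016 → take DB $30,870. Book value $92,611.
Year 3: DB = ⌊$92,611 × 150%/6⌋ = $23,152; SL = ⌊$74,211/4⌋ = $18,552 → take DB $23,152. Book value $69,459.
Year 4: DB = ⌊$69,459 × 150%/6⌋ = $17,364; SL = ⌊$51,059/3⌋ = $17,019 → take DB $17,364. Book value $52,095.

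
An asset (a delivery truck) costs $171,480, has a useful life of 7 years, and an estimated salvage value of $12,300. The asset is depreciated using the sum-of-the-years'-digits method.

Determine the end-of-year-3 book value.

$69,150

Depreciable base = $171,480 − $12,300 = $159,180.
Sum of the years' digits = 7+6+5+4+3+2+1 = 28.
Year 1: $159,180 × 7/28 = $39,795. Book value $131,685.
Year 2: $159,180 × 6/28 = $34,110. Book value $97,575.
Year 3: $159,180 × 5/28 = $28,425. Book value $69,150.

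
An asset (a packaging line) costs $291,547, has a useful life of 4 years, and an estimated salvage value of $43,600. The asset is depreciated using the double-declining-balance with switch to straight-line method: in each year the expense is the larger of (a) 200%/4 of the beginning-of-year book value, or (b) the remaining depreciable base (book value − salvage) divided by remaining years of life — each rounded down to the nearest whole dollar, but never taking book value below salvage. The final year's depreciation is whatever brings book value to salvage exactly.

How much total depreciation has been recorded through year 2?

$218,660

Depreciable base = $291,547 − $43,600 = $247,947.
Year 1: DB = ⌊$291,547 × 200%/4⌋ = $145,773; SL = ⌊$247,947/4⌋ = $61,986 → take DB $145,773. Book value $145,774.
Year 2: DB = ⌊$145,774 × 200%/4⌋ = $72,887; SL = ⌊$102,174/3⌋ = $34,058 → take DB $72,887. Book value $72,887.
Accumulated through year 2 = $291,547 − $72,887 = $218,660.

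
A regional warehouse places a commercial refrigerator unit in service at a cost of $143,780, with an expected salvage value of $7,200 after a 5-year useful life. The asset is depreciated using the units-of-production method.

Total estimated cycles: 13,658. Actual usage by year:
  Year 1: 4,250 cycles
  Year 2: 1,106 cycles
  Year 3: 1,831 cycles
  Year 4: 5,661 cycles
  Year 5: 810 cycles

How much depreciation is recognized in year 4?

$56,610

Depreciable base = $143,780 − $7,200 = $136,580.
Rate = $136,580 / 13,658 cycles = $10 per cycle.
Year 1: 4,250 × $10 = $42,500. Book value $101,280.
Year 2: 1,106 × $10 = $11,060. Book value $90,220.
Year 3: 1,831 × $10 = $18,310. Book value $71,910.
Year 4: 5,661 × $10 = $56,610. Book value $15,300.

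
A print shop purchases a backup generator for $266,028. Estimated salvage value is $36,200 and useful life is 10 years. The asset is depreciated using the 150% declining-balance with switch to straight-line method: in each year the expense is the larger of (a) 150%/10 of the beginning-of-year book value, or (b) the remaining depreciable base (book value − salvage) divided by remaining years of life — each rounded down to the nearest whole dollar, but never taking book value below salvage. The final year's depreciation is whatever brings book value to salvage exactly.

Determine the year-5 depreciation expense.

$20,830

Depreciable base = $266,028 − $36,200 = $229,828.
Year 1: DB = ⌊$266,028 × 150%/10⌋ = $39,904; SL = ⌊$229,828/10⌋ = $22,982 → take DB $39,904. Book value $226,124.
Year 2: DB = ⌊$226,124 × 150%/10⌋ = $33,918; SL = ⌊$189,924/9⌋ = $21,102 → take DB $33,918. Book value $192,206.
Year 3: DB = ⌊$192,206 × 150%/10⌋ = $28,830; SL = ⌊$156,006/8⌋ = $19,500 → take DB $28,830. Book value $163,376.
Year 4: DB = ⌊$163,376 × 150%/10⌋ = $24,506; SL = ⌊$127,176/7⌋ = $18,168 → take DB $24,506. Book value $138,870.
Year 5: DB = ⌊$138,870 × 150%/10⌋ = $20,830; SL = ⌊$102,670/6⌋ = $17,111 → take DB $20,830. Book value $118,040.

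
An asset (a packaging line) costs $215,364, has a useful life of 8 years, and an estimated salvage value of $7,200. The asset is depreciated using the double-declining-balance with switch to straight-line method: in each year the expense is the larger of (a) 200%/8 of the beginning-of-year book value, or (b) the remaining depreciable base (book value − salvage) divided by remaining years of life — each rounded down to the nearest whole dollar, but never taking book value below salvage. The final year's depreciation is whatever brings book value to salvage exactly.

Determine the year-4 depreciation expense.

Depreciable base = $215,364 − $7,200 = $208,164.
Year 1: DB = ⌊$215,364 × 200%/8⌋ = $53,841; SL = ⌊$208,164/8⌋ = $26,020 → take DB $53,841. Book value $161,523.
Year 2: DB = ⌊$161,523 × 200%/8⌋ = $40,380; SL = ⌊$154,323/7⌋ = $22,046 → take DB $40,380. Book value $121,143.
Year 3: DB = ⌊$121,143 × 200%/8⌋ = $30,285; SL = ⌊$113,943/6⌋ = $18,990 → take DB $30,285. Book value $90,858.
Year 4: DB = ⌊$90,858 × 200%/8⌋ = $22,714; SL = ⌊$83,658/5⌋ = $16,731 → take DB $22,714. Book value $68,144.

$22,714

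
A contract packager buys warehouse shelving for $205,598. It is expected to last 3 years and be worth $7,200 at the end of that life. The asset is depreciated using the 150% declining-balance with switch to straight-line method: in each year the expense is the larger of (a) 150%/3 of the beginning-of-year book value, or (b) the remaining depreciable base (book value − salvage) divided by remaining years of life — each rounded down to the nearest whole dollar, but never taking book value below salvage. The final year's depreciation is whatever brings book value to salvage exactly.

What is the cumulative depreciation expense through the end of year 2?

Depreciable base = $205,598 − $7,200 = $198,398.
Year 1: DB = ⌊$205,598 × 150%/3⌋ = $102,799; SL = ⌊$198,398/3⌋ = $66,132 → take DB $102,799. Book value $102,799.
Year 2: DB = ⌊$102,799 × 150%/3⌋ = $51,399; SL = ⌊$95,599/2⌋ = $47,799 → take DB $51,399. Book value $51,400.
Accumulated through year 2 = $205,598 − $51,400 = $154,198.

$154,198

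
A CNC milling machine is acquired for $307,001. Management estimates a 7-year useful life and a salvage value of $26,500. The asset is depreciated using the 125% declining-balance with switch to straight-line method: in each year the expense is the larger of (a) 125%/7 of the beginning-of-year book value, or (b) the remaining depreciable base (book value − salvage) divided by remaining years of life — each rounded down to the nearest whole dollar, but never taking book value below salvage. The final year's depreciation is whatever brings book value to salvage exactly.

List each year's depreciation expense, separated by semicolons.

$54,821; $45,032; $36,990; $35,914; $35,914; $35,915; $35,915

Depreciable base = $307,001 − $26,500 = $280,501.
Year 1: DB = ⌊$307,001 × 125%/7⌋ = $54,821; SL = ⌊$280,501/7⌋ = $40,071 → take DB $54,821. Book value $252,180.
Year 2: DB = ⌊$252,180 × 125%/7⌋ = $45,032; SL = ⌊$225,680/6⌋ = $37,613 → take DB $45,032. Book value $207,148.
Year 3: DB = ⌊$207,148 × 125%/7⌋ = $36,990; SL = ⌊$180,648/5⌋ = $36,129 → take DB $36,990. Book value $170,158.
Year 4: DB = ⌊$170,158 × 125%/7⌋ = $30,385; SL = ⌊$143,658/4⌋ = $35,914 → take SL $35,914. Book value $134,244.
Year 5: DB = ⌊$134,244 × 125%/7⌋ = $23,972; SL = ⌊$107,744/3⌋ = $35,914 → take SL $35,914. Book value $98,330.
Year 6: DB = ⌊$98,330 × 125%/7⌋ = $17,558; SL = ⌊$71,830/2⌋ = $35,915 → take SL $35,915. Book value $62,415.
Year 7 (final): $62,415 − $26,500 = $35,915. Book value $26,500.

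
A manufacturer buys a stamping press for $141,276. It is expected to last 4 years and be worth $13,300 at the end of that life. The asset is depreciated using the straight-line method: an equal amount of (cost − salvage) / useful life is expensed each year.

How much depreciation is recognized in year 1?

Depreciable base = $141,276 − $13,300 = $127,976.
Annual expense = $127,976 / 4 = $31,994.

$31,994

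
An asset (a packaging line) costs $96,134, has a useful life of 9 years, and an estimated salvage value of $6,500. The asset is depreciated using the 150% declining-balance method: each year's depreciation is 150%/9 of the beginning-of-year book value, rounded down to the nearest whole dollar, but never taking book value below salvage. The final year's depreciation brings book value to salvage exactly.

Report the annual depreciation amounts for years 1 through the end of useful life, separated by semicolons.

$16,022; $13,352; $11,126; $9,272; $7,727; $6,439; $5,366; $4,471; $15,859

Depreciable base = $96,134 − $6,500 = $89,634.
Year 1: ⌊$96,134 × 150%/9⌋ = $16,022. Book value $80,112.
Year 2: ⌊$80,112 × 150%/9⌋ = $13,352. Book value $66,760.
Year 3: ⌊$66,760 × 150%/9⌋ = $11,126. Book value $55,634.
Year 4: ⌊$55,634 × 150%/9⌋ = $9,272. Book value $46,362.
Year 5: ⌊$46,362 × 150%/9⌋ = $7,727. Book value $38,635.
Year 6: ⌊$38,635 × 150%/9⌋ = $6,439. Book value $32,196.
Year 7: ⌊$32,196 × 150%/9⌋ = $5,366. Book value $26,830.
Year 8: ⌊$26,830 × 150%/9⌋ = $4,471. Book value $22,359.
Year 9 (final): $22,359 − $6,500 = $15,859. Book value $6,500.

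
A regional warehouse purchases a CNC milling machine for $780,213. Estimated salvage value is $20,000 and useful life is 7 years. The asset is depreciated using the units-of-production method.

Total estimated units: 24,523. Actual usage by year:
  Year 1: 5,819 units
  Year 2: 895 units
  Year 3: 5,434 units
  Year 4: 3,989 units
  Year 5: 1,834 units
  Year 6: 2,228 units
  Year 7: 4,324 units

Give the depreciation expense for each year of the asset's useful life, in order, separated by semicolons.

Depreciable base = $780,213 − $20,000 = $760,213.
Rate = $760,213 / 24,523 units = $31 per unit.
Year 1: 5,819 × $31 = $180,389. Book value $599,824.
Year 2: 895 × $31 = $27,745. Book value $572,079.
Year 3: 5,434 × $31 = $168,454. Book value $403,625.
Year 4: 3,989 × $31 = $123,659. Book value $279,966.
Year 5: 1,834 × $31 = $56,854. Book value $223,112.
Year 6: 2,228 × $31 = $69,068. Book value $154,044.
Year 7: 4,324 × $31 = $134,044. Book value $20,000.

$180,389; $27,745; $168,454; $123,659; $56,854; $69,068; $134,044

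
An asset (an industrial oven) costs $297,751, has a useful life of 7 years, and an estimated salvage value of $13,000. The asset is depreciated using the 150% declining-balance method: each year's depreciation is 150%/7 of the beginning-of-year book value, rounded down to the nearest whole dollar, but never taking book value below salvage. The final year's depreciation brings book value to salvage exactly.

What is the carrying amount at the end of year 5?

Depreciable base = $297,751 − $13,000 = $284,751.
Year 1: ⌊$297,751 × 150%/7⌋ = $63,803. Book value $233,948.
Year 2: ⌊$233,948 × 150%/7⌋ = $50,131. Book value $183,817.
Year 3: ⌊$183,817 × 150%/7⌋ = $39,389. Book value $144,428.
Year 4: ⌊$144,428 × 150%/7⌋ = $30,948. Book value $113,480.
Year 5: ⌊$113,480 × 150%/7⌋ = $24,317. Book value $89,163.

$89,163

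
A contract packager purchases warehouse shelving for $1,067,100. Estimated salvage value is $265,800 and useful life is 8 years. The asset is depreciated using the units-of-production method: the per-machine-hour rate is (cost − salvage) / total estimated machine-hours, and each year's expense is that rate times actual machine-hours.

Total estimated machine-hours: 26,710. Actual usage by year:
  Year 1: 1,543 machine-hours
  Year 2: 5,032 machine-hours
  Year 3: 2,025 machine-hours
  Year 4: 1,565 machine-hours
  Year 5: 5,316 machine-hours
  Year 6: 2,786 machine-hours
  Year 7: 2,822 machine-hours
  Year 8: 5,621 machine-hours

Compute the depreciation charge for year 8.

Depreciable base = $1,067,100 − $265,800 = $801,300.
Rate = $801,300 / 26,710 machine-hours = $30 per machine-hour.
Year 1: 1,543 × $30 = $46,290. Book value $1,020,810.
Year 2: 5,032 × $30 = $150,960. Book value $869,850.
Year 3: 2,025 × $30 = $60,750. Book value $809,100.
Year 4: 1,565 × $30 = $46,950. Book value $762,150.
Year 5: 5,316 × $30 = $159,480. Book value $602,670.
Year 6: 2,786 × $30 = $83,580. Book value $519,090.
Year 7: 2,822 × $30 = $84,660. Book value $434,430.
Year 8: 5,621 × $30 = $168,630. Book value $265,800.

$168,630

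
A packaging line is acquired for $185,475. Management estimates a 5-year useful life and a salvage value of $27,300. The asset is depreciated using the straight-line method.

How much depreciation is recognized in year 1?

Depreciable base = $185,475 − $27,300 = $158,175.
Annual expense = $158,175 / 5 = $31,635.

$31,635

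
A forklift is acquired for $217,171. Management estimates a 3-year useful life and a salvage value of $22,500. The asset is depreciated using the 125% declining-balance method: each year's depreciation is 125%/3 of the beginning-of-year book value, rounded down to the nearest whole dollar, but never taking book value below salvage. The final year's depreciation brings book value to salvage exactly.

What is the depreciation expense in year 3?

$51,399

Depreciable base = $217,171 − $22,500 = $194,671.
Year 1: ⌊$217,171 × 125%/3⌋ = $90,487. Book value $126,684.
Year 2: ⌊$126,684 × 125%/3⌋ = $52,785. Book value $73,899.
Year 3 (final): $73,899 − $22,500 = $51,399. Book value $22,500.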